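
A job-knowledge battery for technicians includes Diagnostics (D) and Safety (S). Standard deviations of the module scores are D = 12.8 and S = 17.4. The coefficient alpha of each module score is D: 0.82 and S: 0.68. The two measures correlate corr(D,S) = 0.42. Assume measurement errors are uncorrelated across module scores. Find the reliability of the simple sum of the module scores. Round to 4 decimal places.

0.8067

Var(D+S) = 12.8² + 17.4² + 2·[12.8·17.4·0.42] = 466.6 + 187.085 = 653.685.
Because errors are independent across components, Cov(Tᵢ,Tⱼ) = Cov(Xᵢ,Xⱼ); the off-diagonal part of the true-score variance is the same as above.
True-score variance = [12.8²·0.82 + 17.4²·0.68] + 187.085 = 340.226 + 187.085 = 527.31.
Reliability = 527.31 / 653.685 = 0.8067.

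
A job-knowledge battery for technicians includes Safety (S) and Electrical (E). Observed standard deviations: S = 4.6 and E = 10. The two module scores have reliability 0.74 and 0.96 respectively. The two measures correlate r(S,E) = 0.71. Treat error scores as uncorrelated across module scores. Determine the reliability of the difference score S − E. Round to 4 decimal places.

0.8298

Var(S−E) = 4.6² + 10² − 2·4.6·10·0.71 = 121.16 − 65.32 = 55.84.
Because errors are independent across components, Cov(Tᵢ,Tⱼ) = Cov(Xᵢ,Xⱼ); the off-diagonal part of the true-score variance is the same as above.
True-score variance = [4.6²·0.74 + 10²·0.96] − 65.32 = 111.658 − 65.32 = 46.3384.
Reliability = 46.3384 / 55.84 = 0.8298.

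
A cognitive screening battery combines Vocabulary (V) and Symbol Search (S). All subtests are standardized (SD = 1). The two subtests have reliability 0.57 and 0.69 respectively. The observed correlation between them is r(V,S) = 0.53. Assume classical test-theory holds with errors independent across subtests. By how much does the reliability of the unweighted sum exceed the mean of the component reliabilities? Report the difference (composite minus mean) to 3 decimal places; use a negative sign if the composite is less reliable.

Var(sum) = 2 + 1.06 = 3.06; true-score variance = 1.26 + 1.06 = 2.32; composite reliability = 0.7582.
Mean component reliability = 0.6300.
Difference = 0.7582 − 0.6300 = 0.128.

0.128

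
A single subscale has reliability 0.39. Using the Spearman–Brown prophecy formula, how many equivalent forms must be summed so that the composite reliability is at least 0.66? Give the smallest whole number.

k ≥ ρ*(1−ρ₁)/(ρ₁(1−ρ*)) = 0.66·0.61 / (0.39·0.34) = 3.036.
Smallest integer k = 4.

4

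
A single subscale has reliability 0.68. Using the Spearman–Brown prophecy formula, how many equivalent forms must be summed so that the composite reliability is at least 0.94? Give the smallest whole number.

k ≥ ρ*(1−ρ₁)/(ρ₁(1−ρ*)) = 0.94·0.32 / (0.68·0.06) = 7.373.
Smallest integer k = 8.

8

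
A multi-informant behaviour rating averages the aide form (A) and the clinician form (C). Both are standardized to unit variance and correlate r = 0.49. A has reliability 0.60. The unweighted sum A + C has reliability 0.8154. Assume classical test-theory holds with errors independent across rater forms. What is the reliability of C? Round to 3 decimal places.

Var(A+C) = 2 + 2·0.49 = 2.980.
True-score variance = ρ_A + ρ_C + 2·0.49, so 0.8154 = (0.60 + ρ_C + 0.98) / 2.980.
ρ_C = 0.8154·2.980 − 0.60 − 0.98 = 0.850.

0.850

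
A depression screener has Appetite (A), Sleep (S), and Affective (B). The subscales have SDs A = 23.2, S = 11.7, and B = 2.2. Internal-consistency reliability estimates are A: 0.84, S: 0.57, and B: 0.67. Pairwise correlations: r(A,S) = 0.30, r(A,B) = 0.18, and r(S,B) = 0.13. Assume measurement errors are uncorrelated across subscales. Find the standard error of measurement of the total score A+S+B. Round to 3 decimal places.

12.107

Var(total) = 679.97 + 187.931 = 867.901.
True-score variance = 533.392 + 187.931 = 721.322, so reliability = 0.8311.
Error variance = 867.901 − 721.322 = 146.578; SEM = √146.578 = 12.107.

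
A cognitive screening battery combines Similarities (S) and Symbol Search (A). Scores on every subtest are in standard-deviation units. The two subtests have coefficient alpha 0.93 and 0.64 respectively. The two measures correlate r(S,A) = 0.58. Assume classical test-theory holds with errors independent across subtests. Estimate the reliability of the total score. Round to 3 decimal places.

0.864

Var(S+A) = 2 + 2·[0.58] = 2 + 1.16 = 3.16.
With uncorrelated errors the cross-covariances are all true-score covariance, so they carry over unchanged; only the diagonal terms shrink to ρᵢσᵢ².
True-score variance = [0.93 + 0.64] + 1.16 = 1.57 + 1.16 = 2.73.
Reliability = 2.73 / 3.16 = 0.864.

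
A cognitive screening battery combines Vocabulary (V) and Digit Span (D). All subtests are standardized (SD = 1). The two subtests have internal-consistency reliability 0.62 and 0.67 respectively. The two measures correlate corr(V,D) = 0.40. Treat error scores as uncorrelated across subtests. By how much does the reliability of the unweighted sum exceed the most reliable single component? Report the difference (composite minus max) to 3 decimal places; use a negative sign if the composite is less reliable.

0.076

Var(sum) = 2 + 0.8 = 2.8; true-score variance = 1.29 + 0.8 = 2.09; composite reliability = 0.7464.
Max component reliability = 0.6700.
Difference = 0.7464 − 0.6700 = 0.076.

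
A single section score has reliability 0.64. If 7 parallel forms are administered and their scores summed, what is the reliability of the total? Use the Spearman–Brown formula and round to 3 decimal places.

ρ_k = kρ / (1 + (k−1)ρ) = 7·0.64 / (1 + 6·0.64) = 4.480 / 4.840 = 0.926.

0.926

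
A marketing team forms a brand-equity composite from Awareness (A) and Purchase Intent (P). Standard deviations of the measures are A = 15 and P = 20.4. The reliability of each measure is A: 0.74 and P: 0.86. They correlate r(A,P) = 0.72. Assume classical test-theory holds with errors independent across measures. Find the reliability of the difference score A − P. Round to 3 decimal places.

0.418

Var(A−P) = 15² + 20.4² − 2·15·20.4·0.72 = 641.16 − 440.64 = 200.52.
With uncorrelated errors the cross-covariances are all true-score covariance, so they carry over unchanged; only the diagonal terms shrink to ρᵢσᵢ².
True-score variance = [15²·0.74 + 20.4²·0.86] − 440.64 = 524.398 − 440.64 = 83.7576.
Reliability = 83.7576 / 200.52 = 0.418.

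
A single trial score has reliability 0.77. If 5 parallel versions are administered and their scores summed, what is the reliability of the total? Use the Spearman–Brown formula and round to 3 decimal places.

ρ_k = kρ / (1 + (k−1)ρ) = 5·0.77 / (1 + 4·0.77) = 3.850 / 4.080 = 0.944.

0.944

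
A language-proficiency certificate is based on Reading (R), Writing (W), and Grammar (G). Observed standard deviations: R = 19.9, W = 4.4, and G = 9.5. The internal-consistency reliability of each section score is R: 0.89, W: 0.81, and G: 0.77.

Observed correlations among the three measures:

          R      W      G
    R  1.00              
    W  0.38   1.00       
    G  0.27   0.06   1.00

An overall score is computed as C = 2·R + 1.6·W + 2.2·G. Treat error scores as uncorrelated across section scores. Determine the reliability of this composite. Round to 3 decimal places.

0.897

Var(C) = 2²·19.9² + 1.6²·4.4² + 2.2²·9.5² + 2·[3.2·19.9·4.4·0.38 + 4.4·19.9·9.5·0.27 + 3.52·4.4·9.5·0.06] = 2070.41 + 679.785 = 2750.2.
With uncorrelated errors the cross-covariances are all true-score covariance, so they carry over unchanged; only the diagonal terms shrink to ρᵢσᵢ².
True-score variance = [2²·19.9²·0.89 + 1.6²·4.4²·0.81 + 2.2²·9.5²·0.77] + 679.785 = 1786.28 + 679.785 = 2466.07.
Reliability = 2466.07 / 2750.2 = 0.897.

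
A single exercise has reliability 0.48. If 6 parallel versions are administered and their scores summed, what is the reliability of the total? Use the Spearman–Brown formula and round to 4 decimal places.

ρ_k = kρ / (1 + (k−1)ρ) = 6·0.48 / (1 + 5·0.48) = 2.880 / 3.400 = 0.8471.

0.8471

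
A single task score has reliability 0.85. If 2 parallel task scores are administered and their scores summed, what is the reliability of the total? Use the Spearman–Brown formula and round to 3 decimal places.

0.919

ρ_k = kρ / (1 + (k−1)ρ) = 2·0.85 / (1 + 1·0.85) = 1.700 / 1.850 = 0.919.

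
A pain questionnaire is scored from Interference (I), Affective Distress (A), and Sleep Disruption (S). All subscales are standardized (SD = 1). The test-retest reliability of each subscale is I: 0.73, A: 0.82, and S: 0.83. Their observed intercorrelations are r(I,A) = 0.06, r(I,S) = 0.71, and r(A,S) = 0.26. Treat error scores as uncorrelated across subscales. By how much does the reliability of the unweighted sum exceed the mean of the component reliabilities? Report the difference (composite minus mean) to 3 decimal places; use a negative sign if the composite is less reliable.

Var(sum) = 3 + 2.06 = 5.06; true-score variance = 2.38 + 2.06 = 4.44; composite reliability = 0.8775.
Mean component reliability = 0.7933.
Difference = 0.8775 − 0.7933 = 0.084.

0.084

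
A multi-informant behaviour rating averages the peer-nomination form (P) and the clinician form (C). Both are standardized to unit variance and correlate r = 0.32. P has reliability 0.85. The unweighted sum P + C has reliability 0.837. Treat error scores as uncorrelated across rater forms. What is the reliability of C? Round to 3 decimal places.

0.720

Var(P+C) = 2 + 2·0.32 = 2.640.
True-score variance = ρ_P + ρ_C + 2·0.32, so 0.837 = (0.85 + ρ_C + 0.64) / 2.640.
ρ_C = 0.837·2.640 − 0.85 − 0.64 = 0.720.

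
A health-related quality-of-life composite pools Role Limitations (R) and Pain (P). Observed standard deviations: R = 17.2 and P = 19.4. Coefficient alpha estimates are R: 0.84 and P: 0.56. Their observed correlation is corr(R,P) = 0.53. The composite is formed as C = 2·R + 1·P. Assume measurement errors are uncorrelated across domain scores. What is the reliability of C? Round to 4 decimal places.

Var(C) = 2²·17.2² + 19.4² + 2·[2·17.2·19.4·0.53] = 1559.72 + 707.402 = 2267.12.
With uncorrelated errors the cross-covariances are all true-score covariance, so they carry over unchanged; only the diagonal terms shrink to ρᵢσᵢ².
True-score variance = [2²·17.2²·0.84 + 19.4²·0.56] + 707.402 = 1204.78 + 707.402 = 1912.19.
Reliability = 1912.19 / 2267.12 = 0.8434.

0.8434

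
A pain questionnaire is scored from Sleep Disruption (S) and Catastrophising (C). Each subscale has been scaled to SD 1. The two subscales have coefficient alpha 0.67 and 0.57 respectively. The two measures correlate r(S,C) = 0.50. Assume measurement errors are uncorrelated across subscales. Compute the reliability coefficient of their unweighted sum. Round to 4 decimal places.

Var(S+C) = 2 + 2·[0.50] = 2 + 1 = 3.
Because errors are independent across components, Cov(Tᵢ,Tⱼ) = Cov(Xᵢ,Xⱼ); the off-diagonal part of the true-score variance is the same as above.
True-score variance = [0.67 + 0.57] + 1 = 1.24 + 1 = 2.24.
Reliability = 2.24 / 3 = 0.7467.

0.7467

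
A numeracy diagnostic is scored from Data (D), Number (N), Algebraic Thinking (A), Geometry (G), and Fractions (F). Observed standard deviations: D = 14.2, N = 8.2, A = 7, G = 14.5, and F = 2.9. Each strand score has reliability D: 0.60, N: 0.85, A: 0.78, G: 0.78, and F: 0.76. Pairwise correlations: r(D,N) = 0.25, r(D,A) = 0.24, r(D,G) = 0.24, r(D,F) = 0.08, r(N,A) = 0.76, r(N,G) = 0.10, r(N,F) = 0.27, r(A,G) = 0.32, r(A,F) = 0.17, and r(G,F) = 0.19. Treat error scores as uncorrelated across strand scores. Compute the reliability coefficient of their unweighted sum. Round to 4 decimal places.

0.8439

Var(D+N+A+G+F) = 14.2² + 8.2² + 7² + 14.5² + 2.9² + 2·[14.2·8.2·0.25 + 14.2·7·0.24 + 14.2·14.5·0.24 + 14.2·2.9·0.08 + 8.2·7·0.76 + 8.2·14.5·0.10 + 8.2·2.9·0.27 + 7·14.5·0.32 + 7·2.9·0.17 + 14.5·2.9·0.19] = 536.54 + 423.063 = 959.603.
Because errors are independent across components, Cov(Tᵢ,Tⱼ) = Cov(Xᵢ,Xⱼ); the off-diagonal part of the true-score variance is the same as above.
True-score variance = [14.2²·0.60 + 8.2²·0.85 + 7²·0.78 + 14.5²·0.78 + 2.9²·0.76] + 423.063 = 386.745 + 423.063 = 809.808.
Reliability = 809.808 / 959.603 = 0.8439.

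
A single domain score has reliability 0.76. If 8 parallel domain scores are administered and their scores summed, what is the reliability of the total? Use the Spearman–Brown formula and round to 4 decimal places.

0.9620

ρ_k = kρ / (1 + (k−1)ρ) = 8·0.76 / (1 + 7·0.76) = 6.080 / 6.320 = 0.9620.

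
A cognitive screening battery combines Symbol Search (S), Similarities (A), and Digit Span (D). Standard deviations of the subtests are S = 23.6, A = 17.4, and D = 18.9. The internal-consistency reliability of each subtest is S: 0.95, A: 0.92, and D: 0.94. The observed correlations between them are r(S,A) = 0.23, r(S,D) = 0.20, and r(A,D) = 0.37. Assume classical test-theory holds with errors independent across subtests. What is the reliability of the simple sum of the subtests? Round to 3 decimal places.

0.960

Var(S+A+D) = 23.6² + 17.4² + 18.9² + 2·[23.6·17.4·0.23 + 23.6·18.9·0.20 + 17.4·18.9·0.37] = 1216.93 + 610.667 = 1827.6.
Under uncorrelated errors the observed covariances equal the true-score covariances, so only the own-variance terms attenuate.
True-score variance = [23.6²·0.95 + 17.4²·0.92 + 18.9²·0.94] + 610.667 = 1143.43 + 610.667 = 1754.1.
Reliability = 1754.1 / 1827.6 = 0.960.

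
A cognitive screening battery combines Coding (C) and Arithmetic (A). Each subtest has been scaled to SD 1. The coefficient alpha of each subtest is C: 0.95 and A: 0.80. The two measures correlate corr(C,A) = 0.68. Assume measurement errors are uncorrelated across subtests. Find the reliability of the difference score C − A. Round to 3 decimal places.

0.609

Var(C−A) = 1 + 1 − 2·0.68 = 2 − 1.36 = 0.64.
With uncorrelated errors the cross-covariances are all true-score covariance, so they carry over unchanged; only the diagonal terms shrink to ρᵢσᵢ².
True-score variance = [0.95 + 0.80] − 1.36 = 1.75 − 1.36 = 0.39.
Reliability = 0.39 / 0.64 = 0.609.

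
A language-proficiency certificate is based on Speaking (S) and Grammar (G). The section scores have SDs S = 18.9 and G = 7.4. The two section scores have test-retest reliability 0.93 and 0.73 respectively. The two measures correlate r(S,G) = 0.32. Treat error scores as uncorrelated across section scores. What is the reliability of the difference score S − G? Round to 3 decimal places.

Var(S−G) = 18.9² + 7.4² − 2·18.9·7.4·0.32 = 411.97 − 89.5104 = 322.46.
Because errors are independent across components, Cov(Tᵢ,Tⱼ) = Cov(Xᵢ,Xⱼ); the off-diagonal part of the true-score variance is the same as above.
True-score variance = [18.9²·0.93 + 7.4²·0.73] − 89.5104 = 372.18 − 89.5104 = 282.67.
Reliability = 282.67 / 322.46 = 0.877.

0.877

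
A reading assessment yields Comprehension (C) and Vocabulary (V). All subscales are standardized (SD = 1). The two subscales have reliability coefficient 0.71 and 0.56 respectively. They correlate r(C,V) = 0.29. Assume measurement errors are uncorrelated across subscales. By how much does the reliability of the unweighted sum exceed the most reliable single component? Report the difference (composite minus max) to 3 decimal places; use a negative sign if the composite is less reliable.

Var(sum) = 2 + 0.58 = 2.58; true-score variance = 1.27 + 0.58 = 1.85; composite reliability = 0.7171.
Max component reliability = 0.7100.
Difference = 0.7171 − 0.7100 = 0.007.

0.007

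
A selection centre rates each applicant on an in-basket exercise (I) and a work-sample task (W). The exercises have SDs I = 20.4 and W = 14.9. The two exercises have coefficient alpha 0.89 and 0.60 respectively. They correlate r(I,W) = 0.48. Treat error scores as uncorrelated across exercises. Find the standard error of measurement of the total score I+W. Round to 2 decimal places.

11.60

Var(total) = 638.17 + 291.802 = 929.972.
True-score variance = 503.588 + 291.802 = 795.39, so reliability = 0.8553.
Error variance = 929.972 − 795.39 = 134.582; SEM = √134.582 = 11.60.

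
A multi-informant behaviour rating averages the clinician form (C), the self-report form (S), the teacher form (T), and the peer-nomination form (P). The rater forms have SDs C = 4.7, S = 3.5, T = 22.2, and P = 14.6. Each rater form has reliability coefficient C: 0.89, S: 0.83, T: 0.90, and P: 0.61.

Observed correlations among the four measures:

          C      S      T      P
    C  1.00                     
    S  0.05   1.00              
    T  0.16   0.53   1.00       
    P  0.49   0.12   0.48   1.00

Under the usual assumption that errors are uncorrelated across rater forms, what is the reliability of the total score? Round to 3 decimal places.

Var(C+S+T+P) = 4.7² + 3.5² + 22.2² + 14.6² + 2·[4.7·3.5·0.05 + 4.7·22.2·0.16 + 4.7·14.6·0.49 + 3.5·22.2·0.53 + 3.5·14.6·0.12 + 22.2·14.6·0.48] = 740.34 + 508.063 = 1248.4.
With uncorrelated errors the cross-covariances are all true-score covariance, so they carry over unchanged; only the diagonal terms shrink to ρᵢσᵢ².
True-score variance = [4.7²·0.89 + 3.5²·0.83 + 22.2²·0.90 + 14.6²·0.61] + 508.063 = 603.411 + 508.063 = 1111.47.
Reliability = 1111.47 / 1248.4 = 0.890.

0.890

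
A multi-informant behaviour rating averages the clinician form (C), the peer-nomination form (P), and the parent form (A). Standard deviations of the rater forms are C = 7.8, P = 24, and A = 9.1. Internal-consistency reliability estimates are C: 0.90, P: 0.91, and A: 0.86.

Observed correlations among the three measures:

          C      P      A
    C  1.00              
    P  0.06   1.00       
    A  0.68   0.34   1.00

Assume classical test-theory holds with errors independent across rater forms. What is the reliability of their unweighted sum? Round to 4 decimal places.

0.9296

Var(C+P+A) = 7.8² + 24² + 9.1² + 2·[7.8·24·0.06 + 7.8·9.1·0.68 + 24·9.1·0.34] = 719.65 + 267.509 = 987.159.
Under uncorrelated errors the observed covariances equal the true-score covariances, so only the own-variance terms attenuate.
True-score variance = [7.8²·0.90 + 24²·0.91 + 9.1²·0.86] + 267.509 = 650.133 + 267.509 = 917.641.
Reliability = 917.641 / 987.159 = 0.9296.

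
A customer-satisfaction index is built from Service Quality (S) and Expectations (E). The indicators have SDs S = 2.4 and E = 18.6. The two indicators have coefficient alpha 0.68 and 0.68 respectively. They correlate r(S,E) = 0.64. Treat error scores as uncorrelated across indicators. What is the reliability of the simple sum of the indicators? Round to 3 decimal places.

0.725

Var(S+E) = 2.4² + 18.6² + 2·[2.4·18.6·0.64] = 351.72 + 57.1392 = 408.859.
Because errors are independent across components, Cov(Tᵢ,Tⱼ) = Cov(Xᵢ,Xⱼ); the off-diagonal part of the true-score variance is the same as above.
True-score variance = [2.4²·0.68 + 18.6²·0.68] + 57.1392 = 239.17 + 57.1392 = 296.309.
Reliability = 296.309 / 408.859 = 0.725.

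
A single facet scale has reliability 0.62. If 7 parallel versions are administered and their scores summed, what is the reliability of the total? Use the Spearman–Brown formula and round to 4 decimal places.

0.9195

ρ_k = kρ / (1 + (k−1)ρ) = 7·0.62 / (1 + 6·0.62) = 4.340 / 4.720 = 0.9195.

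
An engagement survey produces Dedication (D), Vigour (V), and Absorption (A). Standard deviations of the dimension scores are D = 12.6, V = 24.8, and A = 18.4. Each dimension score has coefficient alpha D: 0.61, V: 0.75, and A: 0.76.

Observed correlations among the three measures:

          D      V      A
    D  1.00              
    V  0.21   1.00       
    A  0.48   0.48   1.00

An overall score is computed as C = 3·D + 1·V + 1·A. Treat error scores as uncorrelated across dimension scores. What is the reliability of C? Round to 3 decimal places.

Var(C) = 3²·12.6² + 24.8² + 18.4² + 2·[3·12.6·24.8·0.21 + 3·12.6·18.4·0.48 + 24.8·18.4·0.48] = 2382.44 + 1499.49 = 3881.93.
Under uncorrelated errors the observed covariances equal the true-score covariances, so only the own-variance terms attenuate.
True-score variance = [3²·12.6²·0.61 + 24.8²·0.75 + 18.4²·0.76] + 1499.49 = 1590.18 + 1499.49 = 3089.67.
Reliability = 3089.67 / 3881.93 = 0.796.

0.796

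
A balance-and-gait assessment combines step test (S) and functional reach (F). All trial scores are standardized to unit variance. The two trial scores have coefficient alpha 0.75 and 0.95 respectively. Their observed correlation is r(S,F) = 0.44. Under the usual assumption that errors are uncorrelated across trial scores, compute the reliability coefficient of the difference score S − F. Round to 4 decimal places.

0.7321

Var(S−F) = 1 + 1 − 2·0.44 = 2 − 0.88 = 1.12.
Under uncorrelated errors the observed covariances equal the true-score covariances, so only the own-variance terms attenuate.
True-score variance = [0.75 + 0.95] − 0.88 = 1.7 − 0.88 = 0.82.
Reliability = 0.82 / 1.12 = 0.7321.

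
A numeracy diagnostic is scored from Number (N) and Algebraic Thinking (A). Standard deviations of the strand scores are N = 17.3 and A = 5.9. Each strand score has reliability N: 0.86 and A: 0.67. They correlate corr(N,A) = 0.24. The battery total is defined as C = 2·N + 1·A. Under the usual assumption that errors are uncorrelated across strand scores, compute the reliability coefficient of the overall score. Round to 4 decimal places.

0.8653

Var(C) = 2²·17.3² + 5.9² + 2·[2·17.3·5.9·0.24] = 1231.97 + 97.9872 = 1329.96.
Under uncorrelated errors the observed covariances equal the true-score covariances, so only the own-variance terms attenuate.
True-score variance = [2²·17.3²·0.86 + 5.9²·0.67] + 97.9872 = 1052.88 + 97.9872 = 1150.87.
Reliability = 1150.87 / 1329.96 = 0.8653.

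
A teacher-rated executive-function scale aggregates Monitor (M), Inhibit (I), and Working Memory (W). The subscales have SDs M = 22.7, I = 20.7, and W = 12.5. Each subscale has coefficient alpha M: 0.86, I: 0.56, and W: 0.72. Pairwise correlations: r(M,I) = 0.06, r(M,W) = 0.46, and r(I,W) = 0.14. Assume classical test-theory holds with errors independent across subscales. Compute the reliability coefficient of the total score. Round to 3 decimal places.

Var(M+I+W) = 22.7² + 20.7² + 12.5² + 2·[22.7·20.7·0.06 + 22.7·12.5·0.46 + 20.7·12.5·0.14] = 1100.03 + 389.887 = 1489.92.
With uncorrelated errors the cross-covariances are all true-score covariance, so they carry over unchanged; only the diagonal terms shrink to ρᵢσᵢ².
True-score variance = [22.7²·0.86 + 20.7²·0.56 + 12.5²·0.72] + 389.887 = 795.604 + 389.887 = 1185.49.
Reliability = 1185.49 / 1489.92 = 0.796.

0.796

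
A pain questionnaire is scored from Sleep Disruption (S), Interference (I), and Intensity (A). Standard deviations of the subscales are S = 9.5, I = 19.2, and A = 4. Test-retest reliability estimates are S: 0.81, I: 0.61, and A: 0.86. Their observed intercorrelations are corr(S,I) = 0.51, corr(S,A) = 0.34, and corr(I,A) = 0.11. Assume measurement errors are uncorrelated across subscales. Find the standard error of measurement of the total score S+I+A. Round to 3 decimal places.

Var(total) = 474.89 + 228.784 = 703.674.
True-score variance = 311.733 + 228.784 = 540.517, so reliability = 0.7681.
Error variance = 703.674 − 540.517 = 163.157; SEM = √163.157 = 12.773.

12.773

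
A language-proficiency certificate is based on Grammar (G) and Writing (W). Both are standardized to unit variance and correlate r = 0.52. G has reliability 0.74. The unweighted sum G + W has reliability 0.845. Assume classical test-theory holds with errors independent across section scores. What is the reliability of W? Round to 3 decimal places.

0.789

Var(G+W) = 2 + 2·0.52 = 3.040.
True-score variance = ρ_G + ρ_W + 2·0.52, so 0.845 = (0.74 + ρ_W + 1.04) / 3.040.
ρ_W = 0.845·3.040 − 0.74 − 1.04 = 0.789.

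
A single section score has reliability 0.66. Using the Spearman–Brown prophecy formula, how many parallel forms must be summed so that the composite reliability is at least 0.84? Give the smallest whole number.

k ≥ ρ*(1−ρ₁)/(ρ₁(1−ρ*)) = 0.84·0.34 / (0.66·0.16) = 2.705.
Smallest integer k = 3.

3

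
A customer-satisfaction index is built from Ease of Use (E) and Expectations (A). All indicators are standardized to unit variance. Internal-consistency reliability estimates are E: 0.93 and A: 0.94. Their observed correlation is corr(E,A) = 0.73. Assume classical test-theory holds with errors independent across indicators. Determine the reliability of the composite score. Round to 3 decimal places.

Var(E+A) = 2 + 2·[0.73] = 2 + 1.46 = 3.46.
Because errors are independent across components, Cov(Tᵢ,Tⱼ) = Cov(Xᵢ,Xⱼ); the off-diagonal part of the true-score variance is the same as above.
True-score variance = [0.93 + 0.94] + 1.46 = 1.87 + 1.46 = 3.33.
Reliability = 3.33 / 3.46 = 0.962.

0.962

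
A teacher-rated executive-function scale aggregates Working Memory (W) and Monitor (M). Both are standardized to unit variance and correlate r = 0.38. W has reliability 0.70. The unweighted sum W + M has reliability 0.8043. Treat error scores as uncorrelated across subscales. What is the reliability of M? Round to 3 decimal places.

0.760

Var(W+M) = 2 + 2·0.38 = 2.760.
True-score variance = ρ_W + ρ_M + 2·0.38, so 0.8043 = (0.70 + ρ_M + 0.76) / 2.760.
ρ_M = 0.8043·2.760 − 0.70 − 0.76 = 0.760.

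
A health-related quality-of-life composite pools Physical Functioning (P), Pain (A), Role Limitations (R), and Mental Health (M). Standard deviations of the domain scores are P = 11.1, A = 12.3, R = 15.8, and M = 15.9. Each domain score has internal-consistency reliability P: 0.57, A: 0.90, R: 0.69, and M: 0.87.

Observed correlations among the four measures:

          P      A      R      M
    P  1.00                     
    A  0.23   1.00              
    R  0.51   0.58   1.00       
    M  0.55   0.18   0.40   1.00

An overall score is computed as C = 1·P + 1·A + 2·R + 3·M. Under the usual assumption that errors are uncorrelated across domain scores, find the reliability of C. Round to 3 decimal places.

0.895

Var(C) = 11.1² + 12.3² + 2²·15.8² + 3²·15.9² + 2·[11.1·12.3·0.23 + 2·11.1·15.8·0.51 + 3·11.1·15.9·0.55 + 2·12.3·15.8·0.58 + 3·12.3·15.9·0.18 + 6·15.8·15.9·0.40] = 3548.35 + 2870.94 = 6419.29.
With uncorrelated errors the cross-covariances are all true-score covariance, so they carry over unchanged; only the diagonal terms shrink to ρᵢσᵢ².
True-score variance = [11.1²·0.57 + 12.3²·0.90 + 2²·15.8²·0.69 + 3²·15.9²·0.87] + 2870.94 = 2874.9 + 2870.94 = 5745.84.
Reliability = 5745.84 / 6419.29 = 0.895.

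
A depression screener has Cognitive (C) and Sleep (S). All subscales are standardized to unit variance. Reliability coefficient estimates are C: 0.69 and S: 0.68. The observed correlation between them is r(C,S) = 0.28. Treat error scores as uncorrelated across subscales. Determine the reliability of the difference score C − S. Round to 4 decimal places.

Var(C−S) = 1 + 1 − 2·0.28 = 2 − 0.56 = 1.44.
Because errors are independent across components, Cov(Tᵢ,Tⱼ) = Cov(Xᵢ,Xⱼ); the off-diagonal part of the true-score variance is the same as above.
True-score variance = [0.69 + 0.68] − 0.56 = 1.37 − 0.56 = 0.81.
Reliability = 0.81 / 1.44 = 0.5625.

0.5625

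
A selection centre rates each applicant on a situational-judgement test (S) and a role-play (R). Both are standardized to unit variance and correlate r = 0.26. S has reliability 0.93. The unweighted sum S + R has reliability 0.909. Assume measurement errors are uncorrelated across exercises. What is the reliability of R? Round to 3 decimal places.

Var(S+R) = 2 + 2·0.26 = 2.520.
True-score variance = ρ_S + ρ_R + 2·0.26, so 0.909 = (0.93 + ρ_R + 0.52) / 2.520.
ρ_R = 0.909·2.520 − 0.93 − 0.52 = 0.841.

0.841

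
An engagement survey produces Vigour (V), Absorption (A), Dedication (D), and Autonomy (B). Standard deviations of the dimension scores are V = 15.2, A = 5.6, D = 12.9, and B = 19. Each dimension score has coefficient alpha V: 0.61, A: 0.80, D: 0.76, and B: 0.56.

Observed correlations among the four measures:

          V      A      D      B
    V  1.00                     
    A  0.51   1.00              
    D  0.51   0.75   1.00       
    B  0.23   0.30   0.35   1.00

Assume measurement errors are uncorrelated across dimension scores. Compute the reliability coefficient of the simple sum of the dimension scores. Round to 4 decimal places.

0.8100

Var(V+A+D+B) = 15.2² + 5.6² + 12.9² + 19² + 2·[15.2·5.6·0.51 + 15.2·12.9·0.51 + 15.2·19·0.23 + 5.6·12.9·0.75 + 5.6·19·0.30 + 12.9·19·0.35] = 789.81 + 763.442 = 1553.25.
With uncorrelated errors the cross-covariances are all true-score covariance, so they carry over unchanged; only the diagonal terms shrink to ρᵢσᵢ².
True-score variance = [15.2²·0.61 + 5.6²·0.80 + 12.9²·0.76 + 19²·0.56] + 763.442 = 494.654 + 763.442 = 1258.1.
Reliability = 1258.1 / 1553.25 = 0.8100.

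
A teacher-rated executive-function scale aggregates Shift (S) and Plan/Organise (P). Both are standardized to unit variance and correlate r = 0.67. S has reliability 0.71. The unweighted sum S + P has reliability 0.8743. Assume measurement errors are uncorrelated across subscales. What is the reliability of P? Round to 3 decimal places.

0.870

Var(S+P) = 2 + 2·0.67 = 3.340.
True-score variance = ρ_S + ρ_P + 2·0.67, so 0.8743 = (0.71 + ρ_P + 1.34) / 3.340.
ρ_P = 0.8743·3.340 − 0.71 − 1.34 = 0.870.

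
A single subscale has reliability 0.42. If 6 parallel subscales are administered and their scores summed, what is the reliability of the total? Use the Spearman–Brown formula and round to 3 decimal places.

ρ_k = kρ / (1 + (k−1)ρ) = 6·0.42 / (1 + 5·0.42) = 2.520 / 3.100 = 0.813.

0.813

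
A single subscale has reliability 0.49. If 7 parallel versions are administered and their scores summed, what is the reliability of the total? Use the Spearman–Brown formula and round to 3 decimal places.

ρ_k = kρ / (1 + (k−1)ρ) = 7·0.49 / (1 + 6·0.49) = 3.430 / 3.940 = 0.871.

0.871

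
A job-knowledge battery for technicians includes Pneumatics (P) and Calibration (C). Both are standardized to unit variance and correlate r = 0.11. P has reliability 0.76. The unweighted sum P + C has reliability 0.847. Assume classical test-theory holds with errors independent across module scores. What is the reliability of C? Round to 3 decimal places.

0.900

Var(P+C) = 2 + 2·0.11 = 2.220.
True-score variance = ρ_P + ρ_C + 2·0.11, so 0.847 = (0.76 + ρ_C + 0.22) / 2.220.
ρ_C = 0.847·2.220 − 0.76 − 0.22 = 0.900.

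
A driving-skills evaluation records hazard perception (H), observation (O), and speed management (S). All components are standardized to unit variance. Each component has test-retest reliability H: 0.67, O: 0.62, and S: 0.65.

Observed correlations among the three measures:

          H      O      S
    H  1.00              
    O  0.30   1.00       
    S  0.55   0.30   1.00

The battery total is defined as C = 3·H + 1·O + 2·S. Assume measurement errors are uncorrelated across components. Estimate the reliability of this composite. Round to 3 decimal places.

0.799

Var(C) = 3² + 1 + 2² + 2·[3·0.30 + 6·0.55 + 2·0.30] = 14 + 9.6 = 23.6.
With uncorrelated errors the cross-covariances are all true-score covariance, so they carry over unchanged; only the diagonal terms shrink to ρᵢσᵢ².
True-score variance = [3²·0.67 + 0.62 + 2²·0.65] + 9.6 = 9.25 + 9.6 = 18.85.
Reliability = 18.85 / 23.6 = 0.799.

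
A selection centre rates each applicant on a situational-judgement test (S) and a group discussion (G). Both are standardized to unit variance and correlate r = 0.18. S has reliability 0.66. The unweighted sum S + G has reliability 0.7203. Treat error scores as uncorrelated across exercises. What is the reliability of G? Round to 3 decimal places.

0.680

Var(S+G) = 2 + 2·0.18 = 2.360.
True-score variance = ρ_S + ρ_G + 2·0.18, so 0.7203 = (0.66 + ρ_G + 0.36) / 2.360.
ρ_G = 0.7203·2.360 − 0.66 − 0.36 = 0.680.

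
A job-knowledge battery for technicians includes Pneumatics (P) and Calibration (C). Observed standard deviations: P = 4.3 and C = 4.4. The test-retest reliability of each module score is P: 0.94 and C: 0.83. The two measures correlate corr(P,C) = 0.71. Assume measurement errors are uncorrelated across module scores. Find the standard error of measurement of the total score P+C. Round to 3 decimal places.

Var(total) = 37.85 + 26.8664 = 64.7164.
True-score variance = 33.4494 + 26.8664 = 60.3158, so reliability = 0.9320.
Error variance = 64.7164 − 60.3158 = 4.4006; SEM = √4.4006 = 2.098.

2.098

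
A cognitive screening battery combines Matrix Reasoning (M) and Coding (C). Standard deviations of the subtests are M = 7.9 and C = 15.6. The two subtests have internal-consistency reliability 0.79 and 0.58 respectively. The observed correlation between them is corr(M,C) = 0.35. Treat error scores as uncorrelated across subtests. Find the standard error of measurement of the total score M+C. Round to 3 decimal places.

10.739

Var(total) = 305.77 + 86.268 = 392.038.
True-score variance = 190.453 + 86.268 = 276.721, so reliability = 0.7059.
Error variance = 392.038 − 276.721 = 115.317; SEM = √115.317 = 10.739.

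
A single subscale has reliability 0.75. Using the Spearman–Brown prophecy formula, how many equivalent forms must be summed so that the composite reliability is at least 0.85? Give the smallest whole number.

2

k ≥ ρ*(1−ρ₁)/(ρ₁(1−ρ*)) = 0.85·0.25 / (0.75·0.15) = 1.889.
Smallest integer k = 2.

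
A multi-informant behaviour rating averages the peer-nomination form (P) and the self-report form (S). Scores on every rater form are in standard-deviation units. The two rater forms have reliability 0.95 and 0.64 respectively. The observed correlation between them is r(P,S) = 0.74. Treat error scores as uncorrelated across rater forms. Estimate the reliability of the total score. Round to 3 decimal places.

Var(P+S) = 2 + 2·[0.74] = 2 + 1.48 = 3.48.
With uncorrelated errors the cross-covariances are all true-score covariance, so they carry over unchanged; only the diagonal terms shrink to ρᵢσᵢ².
True-score variance = [0.95 + 0.64] + 1.48 = 1.59 + 1.48 = 3.07.
Reliability = 3.07 / 3.48 = 0.882.

0.882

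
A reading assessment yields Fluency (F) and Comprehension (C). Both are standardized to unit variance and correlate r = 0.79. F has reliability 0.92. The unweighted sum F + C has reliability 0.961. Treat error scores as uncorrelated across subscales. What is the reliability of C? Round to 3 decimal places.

Var(F+C) = 2 + 2·0.79 = 3.580.
True-score variance = ρ_F + ρ_C + 2·0.79, so 0.961 = (0.92 + ρ_C + 1.58) / 3.580.
ρ_C = 0.961·3.580 − 0.92 − 1.58 = 0.940.

0.940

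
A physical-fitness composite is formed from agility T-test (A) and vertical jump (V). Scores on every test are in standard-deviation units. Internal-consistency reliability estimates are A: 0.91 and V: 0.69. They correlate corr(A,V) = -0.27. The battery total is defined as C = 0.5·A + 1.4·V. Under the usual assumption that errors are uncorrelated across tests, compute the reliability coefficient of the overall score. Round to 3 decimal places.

Var(C) = 0.5² + 1.4² + 2·[0.7·(-0.27)] = 2.21 − 0.378 = 1.832.
With uncorrelated errors the cross-covariances are all true-score covariance, so they carry over unchanged; only the diagonal terms shrink to ρᵢσᵢ².
True-score variance = [0.5²·0.91 + 1.4²·0.69] − 0.378 = 1.5799 − 0.378 = 1.2019.
Reliability = 1.2019 / 1.832 = 0.656.

0.656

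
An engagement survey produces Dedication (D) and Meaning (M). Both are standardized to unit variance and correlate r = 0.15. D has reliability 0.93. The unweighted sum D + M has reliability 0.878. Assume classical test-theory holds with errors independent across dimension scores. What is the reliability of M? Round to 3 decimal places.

Var(D+M) = 2 + 2·0.15 = 2.300.
True-score variance = ρ_D + ρ_M + 2·0.15, so 0.878 = (0.93 + ρ_M + 0.30) / 2.300.
ρ_M = 0.878·2.300 − 0.93 − 0.30 = 0.789.

0.789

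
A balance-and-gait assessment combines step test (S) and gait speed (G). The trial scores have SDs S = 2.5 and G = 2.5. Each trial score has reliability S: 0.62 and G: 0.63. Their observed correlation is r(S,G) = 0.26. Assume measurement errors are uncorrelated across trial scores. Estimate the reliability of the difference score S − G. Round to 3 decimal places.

Var(S−G) = 2.5² + 2.5² − 2·2.5·2.5·0.26 = 12.5 − 3.25 = 9.25.
Under uncorrelated errors the observed covariances equal the true-score covariances, so only the own-variance terms attenuate.
True-score variance = [2.5²·0.62 + 2.5²·0.63] − 3.25 = 7.8125 − 3.25 = 4.5625.
Reliability = 4.5625 / 9.25 = 0.493.

0.493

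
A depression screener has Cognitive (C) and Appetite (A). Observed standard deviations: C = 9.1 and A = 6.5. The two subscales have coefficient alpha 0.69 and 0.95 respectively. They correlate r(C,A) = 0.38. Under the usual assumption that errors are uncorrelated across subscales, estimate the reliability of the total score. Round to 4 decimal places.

0.8366

Var(C+A) = 9.1² + 6.5² + 2·[9.1·6.5·0.38] = 125.06 + 44.954 = 170.014.
With uncorrelated errors the cross-covariances are all true-score covariance, so they carry over unchanged; only the diagonal terms shrink to ρᵢσᵢ².
True-score variance = [9.1²·0.69 + 6.5²·0.95] + 44.954 = 97.2764 + 44.954 = 142.23.
Reliability = 142.23 / 170.014 = 0.8366.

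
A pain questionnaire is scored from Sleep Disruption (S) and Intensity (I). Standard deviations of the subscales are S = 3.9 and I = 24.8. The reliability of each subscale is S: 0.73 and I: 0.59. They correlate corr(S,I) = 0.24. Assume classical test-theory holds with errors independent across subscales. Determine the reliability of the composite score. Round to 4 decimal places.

Var(S+I) = 3.9² + 24.8² + 2·[3.9·24.8·0.24] = 630.25 + 46.4256 = 676.676.
Because errors are independent across components, Cov(Tᵢ,Tⱼ) = Cov(Xᵢ,Xⱼ); the off-diagonal part of the true-score variance is the same as above.
True-score variance = [3.9²·0.73 + 24.8²·0.59] + 46.4256 = 373.977 + 46.4256 = 420.402.
Reliability = 420.402 / 676.676 = 0.6213.

0.6213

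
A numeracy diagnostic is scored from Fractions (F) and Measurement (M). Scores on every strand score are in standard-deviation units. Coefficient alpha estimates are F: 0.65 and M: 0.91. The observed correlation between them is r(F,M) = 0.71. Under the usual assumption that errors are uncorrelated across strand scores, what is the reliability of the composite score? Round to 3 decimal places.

Var(F+M) = 2 + 2·[0.71] = 2 + 1.42 = 3.42.
Because errors are independent across components, Cov(Tᵢ,Tⱼ) = Cov(Xᵢ,Xⱼ); the off-diagonal part of the true-score variance is the same as above.
True-score variance = [0.65 + 0.91] + 1.42 = 1.56 + 1.42 = 2.98.
Reliability = 2.98 / 3.42 = 0.871.

0.871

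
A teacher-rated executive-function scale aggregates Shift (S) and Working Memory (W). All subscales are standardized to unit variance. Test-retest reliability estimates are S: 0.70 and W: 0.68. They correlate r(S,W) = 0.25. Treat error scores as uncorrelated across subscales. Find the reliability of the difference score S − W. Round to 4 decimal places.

Var(S−W) = 1 + 1 − 2·0.25 = 2 − 0.5 = 1.5.
Because errors are independent across components, Cov(Tᵢ,Tⱼ) = Cov(Xᵢ,Xⱼ); the off-diagonal part of the true-score variance is the same as above.
True-score variance = [0.70 + 0.68] − 0.5 = 1.38 − 0.5 = 0.88.
Reliability = 0.88 / 1.5 = 0.5867.

0.5867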